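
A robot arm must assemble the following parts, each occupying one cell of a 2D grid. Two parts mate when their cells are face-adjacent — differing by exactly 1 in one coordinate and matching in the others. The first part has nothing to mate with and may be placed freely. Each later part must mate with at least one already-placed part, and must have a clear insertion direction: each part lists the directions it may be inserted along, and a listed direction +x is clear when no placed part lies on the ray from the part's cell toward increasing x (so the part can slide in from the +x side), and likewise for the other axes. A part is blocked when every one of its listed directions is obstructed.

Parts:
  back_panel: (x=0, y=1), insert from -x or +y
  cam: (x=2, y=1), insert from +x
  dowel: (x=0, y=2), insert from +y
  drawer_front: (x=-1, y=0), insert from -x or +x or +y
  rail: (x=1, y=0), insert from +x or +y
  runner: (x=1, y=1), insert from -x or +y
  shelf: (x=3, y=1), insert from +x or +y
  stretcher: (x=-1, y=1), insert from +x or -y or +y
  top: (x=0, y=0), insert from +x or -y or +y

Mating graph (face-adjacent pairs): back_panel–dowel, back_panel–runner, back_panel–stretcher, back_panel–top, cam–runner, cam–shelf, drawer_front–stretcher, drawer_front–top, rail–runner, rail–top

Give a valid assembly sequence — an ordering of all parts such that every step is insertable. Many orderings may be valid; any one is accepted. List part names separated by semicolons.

1. runner@(1, 1) [-x clear] — {runner}
2. rail@(1, 0) [+x clear] — {rail, runner}
3. top@(0, 0) [-y clear] — {rail, runner, top}
4. drawer_front@(-1, 0) [-x clear] — {drawer_front, rail, runner, top}
5. stretcher@(-1, 1) [+y clear] — {drawer_front, rail, runner, stretcher, top}
6. back_panel@(0, 1) [+y clear] — {back_panel, drawer_front, rail, runner, stretcher, top}
7. dowel@(0, 2) [+y clear] — {back_panel, dowel, drawer_front, rail, runner, stretcher, top}
8. cam@(2, 1) [+x clear] — {back_panel, cam, dowel, drawer_front, rail, runner, stretcher, top}
9. shelf@(3, 1) [+x clear] — {back_panel, cam, dowel, drawer_front, rail, runner, shelf, stretcher, top}

runner; rail; top; drawer_front; stretcher; back_panel; dowel; cam; shelf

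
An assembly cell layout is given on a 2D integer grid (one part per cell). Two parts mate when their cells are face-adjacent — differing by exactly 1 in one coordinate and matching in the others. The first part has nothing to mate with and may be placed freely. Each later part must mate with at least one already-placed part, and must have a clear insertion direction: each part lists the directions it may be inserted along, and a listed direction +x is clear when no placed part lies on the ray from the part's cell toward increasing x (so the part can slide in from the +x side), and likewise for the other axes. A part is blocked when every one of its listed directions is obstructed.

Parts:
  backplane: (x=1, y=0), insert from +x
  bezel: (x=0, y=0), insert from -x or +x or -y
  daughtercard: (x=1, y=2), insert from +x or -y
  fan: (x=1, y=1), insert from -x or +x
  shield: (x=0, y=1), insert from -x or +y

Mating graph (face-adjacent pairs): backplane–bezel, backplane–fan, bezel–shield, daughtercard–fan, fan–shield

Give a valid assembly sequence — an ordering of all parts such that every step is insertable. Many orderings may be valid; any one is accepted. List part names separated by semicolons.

1. backplane@(1, 0) [+x clear] — {backplane}
2. bezel@(0, 0) [-x clear] — {backplane, bezel}
3. shield@(0, 1) [-x clear] — {backplane, bezel, shield}
4. fan@(1, 1) [+x clear] — {backplane, bezel, fan, shield}
5. daughtercard@(1, 2) [+x clear] — {backplane, bezel, daughtercard, fan, shield}

backplane; bezel; shield; fan; daughtercard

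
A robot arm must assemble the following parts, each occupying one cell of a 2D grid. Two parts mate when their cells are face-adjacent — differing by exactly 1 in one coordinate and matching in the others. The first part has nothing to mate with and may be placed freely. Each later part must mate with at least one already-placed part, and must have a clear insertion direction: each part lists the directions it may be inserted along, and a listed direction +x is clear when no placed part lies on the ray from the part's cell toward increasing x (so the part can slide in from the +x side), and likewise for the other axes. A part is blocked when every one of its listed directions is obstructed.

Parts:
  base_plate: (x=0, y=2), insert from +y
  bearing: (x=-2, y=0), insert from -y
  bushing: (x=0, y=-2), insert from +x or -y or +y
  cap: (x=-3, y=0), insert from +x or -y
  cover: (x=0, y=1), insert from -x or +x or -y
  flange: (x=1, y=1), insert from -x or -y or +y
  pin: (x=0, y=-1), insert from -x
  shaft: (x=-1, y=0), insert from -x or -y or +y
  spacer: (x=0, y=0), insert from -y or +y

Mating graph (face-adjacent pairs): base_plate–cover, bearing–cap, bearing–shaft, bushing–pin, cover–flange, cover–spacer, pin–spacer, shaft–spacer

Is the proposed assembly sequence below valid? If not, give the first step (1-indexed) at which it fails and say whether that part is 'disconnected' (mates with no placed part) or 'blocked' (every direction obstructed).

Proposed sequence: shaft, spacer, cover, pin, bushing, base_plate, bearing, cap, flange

1. shaft@(-1, 0) [-x clear] — {shaft}
2. spacer@(0, 0) [-y clear] — {shaft, spacer}
3. cover@(0, 1) [-x clear] — {cover, shaft, spacer}
4. pin@(0, -1) [-x clear] — {cover, pin, shaft, spacer}
5. bushing@(0, -2) [+x clear] — {bushing, cover, pin, shaft, spacer}
6. base_plate@(0, 2) [+y clear] — {base_plate, bushing, cover, pin, shaft, spacer}
7. bearing@(-2, 0) [-y clear] — {base_plate, bearing, bushing, cover, pin, shaft, spacer}
8. cap@(-3, 0) [-y clear] — {base_plate, bearing, bushing, cap, cover, pin, shaft, spacer}
9. flange@(1, 1) [-y clear] — {base_plate, bearing, bushing, cap, cover, flange, pin, shaft, spacer}

Valid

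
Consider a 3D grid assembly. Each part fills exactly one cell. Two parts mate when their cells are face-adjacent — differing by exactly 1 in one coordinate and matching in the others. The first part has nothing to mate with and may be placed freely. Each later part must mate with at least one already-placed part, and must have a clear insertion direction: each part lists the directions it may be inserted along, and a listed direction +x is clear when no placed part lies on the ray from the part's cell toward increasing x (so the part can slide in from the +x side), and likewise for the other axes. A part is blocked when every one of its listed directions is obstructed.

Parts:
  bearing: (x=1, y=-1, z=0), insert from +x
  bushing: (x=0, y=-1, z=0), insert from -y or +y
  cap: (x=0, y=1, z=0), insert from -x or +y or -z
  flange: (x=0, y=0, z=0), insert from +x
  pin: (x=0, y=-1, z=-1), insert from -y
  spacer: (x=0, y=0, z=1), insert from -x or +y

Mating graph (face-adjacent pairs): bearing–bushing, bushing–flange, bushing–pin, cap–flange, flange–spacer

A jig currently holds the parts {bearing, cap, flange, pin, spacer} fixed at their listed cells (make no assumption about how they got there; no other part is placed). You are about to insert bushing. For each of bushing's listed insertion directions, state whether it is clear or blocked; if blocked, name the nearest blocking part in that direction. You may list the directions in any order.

-y: ray from bushing(0, -1, 0) has no placed part ⇒ clear
+y: nearest on ray is flange@(0, 0, 0) ⇒ blocked

+y: blocked by flange; -y: clear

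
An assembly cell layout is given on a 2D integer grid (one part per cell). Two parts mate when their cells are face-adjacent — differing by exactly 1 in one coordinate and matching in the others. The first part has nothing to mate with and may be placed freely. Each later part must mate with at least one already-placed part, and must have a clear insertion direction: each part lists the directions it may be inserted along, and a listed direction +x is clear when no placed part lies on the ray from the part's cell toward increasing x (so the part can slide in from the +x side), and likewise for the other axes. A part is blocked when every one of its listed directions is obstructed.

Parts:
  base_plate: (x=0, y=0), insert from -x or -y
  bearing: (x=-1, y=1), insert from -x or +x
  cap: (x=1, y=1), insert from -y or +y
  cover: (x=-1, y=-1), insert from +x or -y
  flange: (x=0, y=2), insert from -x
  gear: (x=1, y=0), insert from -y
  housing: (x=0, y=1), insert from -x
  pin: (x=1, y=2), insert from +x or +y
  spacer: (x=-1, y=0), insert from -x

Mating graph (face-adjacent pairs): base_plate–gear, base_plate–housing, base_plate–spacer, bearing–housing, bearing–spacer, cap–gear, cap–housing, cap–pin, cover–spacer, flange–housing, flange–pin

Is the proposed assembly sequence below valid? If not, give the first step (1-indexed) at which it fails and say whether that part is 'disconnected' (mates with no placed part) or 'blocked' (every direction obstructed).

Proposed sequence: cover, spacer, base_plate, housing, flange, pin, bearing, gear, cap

Invalid at step 9 (blocked)

1. cover@(-1, -1) [+x clear] — {cover}
2. spacer@(-1, 0) [-x clear] — {cover, spacer}
3. base_plate@(0, 0) [-y clear] — {base_plate, cover, spacer}
4. housing@(0, 1) [-x clear] — {base_plate, cover, housing, spacer}
5. flange@(0, 2) [-x clear] — {base_plate, cover, flange, housing, spacer}
6. pin@(1, 2) [+x clear] — {base_plate, cover, flange, housing, pin, spacer}
7. bearing@(-1, 1) [-x clear] — {base_plate, bearing, cover, flange, housing, pin, spacer}
8. gear@(1, 0) [-y clear] — {base_plate, bearing, cover, flange, gear, housing, pin, spacer}
9. cap@(1, 1) — -y/+y all obstructed ⇒ blocked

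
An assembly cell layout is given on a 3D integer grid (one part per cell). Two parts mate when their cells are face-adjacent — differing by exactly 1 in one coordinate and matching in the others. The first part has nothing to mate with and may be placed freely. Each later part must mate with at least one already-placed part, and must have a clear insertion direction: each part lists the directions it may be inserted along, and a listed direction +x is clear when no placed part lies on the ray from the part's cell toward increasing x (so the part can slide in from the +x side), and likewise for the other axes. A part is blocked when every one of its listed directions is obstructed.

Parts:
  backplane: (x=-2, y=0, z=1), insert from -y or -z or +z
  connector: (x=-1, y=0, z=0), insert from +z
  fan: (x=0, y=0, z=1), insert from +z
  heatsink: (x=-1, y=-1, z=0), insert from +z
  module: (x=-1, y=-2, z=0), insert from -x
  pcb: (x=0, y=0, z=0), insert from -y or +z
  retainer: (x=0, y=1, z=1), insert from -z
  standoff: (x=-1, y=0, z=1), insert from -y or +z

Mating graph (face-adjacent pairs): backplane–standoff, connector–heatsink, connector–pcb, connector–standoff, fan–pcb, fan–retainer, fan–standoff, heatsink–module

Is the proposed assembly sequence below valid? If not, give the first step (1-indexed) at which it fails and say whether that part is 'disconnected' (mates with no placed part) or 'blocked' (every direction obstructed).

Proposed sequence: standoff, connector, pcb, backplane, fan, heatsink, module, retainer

Invalid at step 2 (blocked)

1. standoff@(-1, 0, 1) [-y clear] — {standoff}
2. connector@(-1, 0, 0) — +z all obstructed ⇒ blocked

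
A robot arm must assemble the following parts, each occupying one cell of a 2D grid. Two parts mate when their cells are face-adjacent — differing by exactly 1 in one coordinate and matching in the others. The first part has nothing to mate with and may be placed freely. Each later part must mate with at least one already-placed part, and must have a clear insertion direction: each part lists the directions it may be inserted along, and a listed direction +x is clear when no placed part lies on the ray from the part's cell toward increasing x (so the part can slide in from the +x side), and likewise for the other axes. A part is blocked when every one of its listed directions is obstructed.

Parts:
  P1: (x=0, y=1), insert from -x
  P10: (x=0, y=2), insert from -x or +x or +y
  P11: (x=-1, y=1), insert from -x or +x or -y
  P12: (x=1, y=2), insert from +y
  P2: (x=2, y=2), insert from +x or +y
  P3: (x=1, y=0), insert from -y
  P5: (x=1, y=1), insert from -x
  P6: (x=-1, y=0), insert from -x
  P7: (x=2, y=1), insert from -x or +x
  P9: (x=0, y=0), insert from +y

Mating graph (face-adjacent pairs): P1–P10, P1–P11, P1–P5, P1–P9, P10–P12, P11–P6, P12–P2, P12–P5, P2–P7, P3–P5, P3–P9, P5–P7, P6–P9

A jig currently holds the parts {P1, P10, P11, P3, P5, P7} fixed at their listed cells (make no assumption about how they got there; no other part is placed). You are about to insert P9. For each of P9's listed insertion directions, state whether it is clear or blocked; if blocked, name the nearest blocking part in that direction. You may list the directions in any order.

+y: nearest on ray is P1@(0, 1) ⇒ blocked

+y: blocked by P1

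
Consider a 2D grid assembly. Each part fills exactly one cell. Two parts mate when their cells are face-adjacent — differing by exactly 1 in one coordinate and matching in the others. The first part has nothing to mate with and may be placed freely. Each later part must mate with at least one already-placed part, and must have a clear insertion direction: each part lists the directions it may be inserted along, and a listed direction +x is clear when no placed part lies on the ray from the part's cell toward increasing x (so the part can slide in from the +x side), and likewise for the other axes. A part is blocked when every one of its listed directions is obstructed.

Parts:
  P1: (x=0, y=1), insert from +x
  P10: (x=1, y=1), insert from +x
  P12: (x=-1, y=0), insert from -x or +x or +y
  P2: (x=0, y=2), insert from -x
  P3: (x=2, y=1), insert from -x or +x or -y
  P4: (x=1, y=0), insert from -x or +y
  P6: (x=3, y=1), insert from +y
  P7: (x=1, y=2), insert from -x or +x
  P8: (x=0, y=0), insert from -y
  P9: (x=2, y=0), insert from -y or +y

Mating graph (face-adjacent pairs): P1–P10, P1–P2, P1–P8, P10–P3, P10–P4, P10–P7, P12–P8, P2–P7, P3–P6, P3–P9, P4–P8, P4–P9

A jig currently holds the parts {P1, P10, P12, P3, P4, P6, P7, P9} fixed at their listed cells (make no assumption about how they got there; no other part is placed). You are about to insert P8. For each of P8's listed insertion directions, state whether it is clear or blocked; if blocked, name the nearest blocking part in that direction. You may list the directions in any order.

-y: clear

-y: ray from P8(0, 0) has no placed part ⇒ clear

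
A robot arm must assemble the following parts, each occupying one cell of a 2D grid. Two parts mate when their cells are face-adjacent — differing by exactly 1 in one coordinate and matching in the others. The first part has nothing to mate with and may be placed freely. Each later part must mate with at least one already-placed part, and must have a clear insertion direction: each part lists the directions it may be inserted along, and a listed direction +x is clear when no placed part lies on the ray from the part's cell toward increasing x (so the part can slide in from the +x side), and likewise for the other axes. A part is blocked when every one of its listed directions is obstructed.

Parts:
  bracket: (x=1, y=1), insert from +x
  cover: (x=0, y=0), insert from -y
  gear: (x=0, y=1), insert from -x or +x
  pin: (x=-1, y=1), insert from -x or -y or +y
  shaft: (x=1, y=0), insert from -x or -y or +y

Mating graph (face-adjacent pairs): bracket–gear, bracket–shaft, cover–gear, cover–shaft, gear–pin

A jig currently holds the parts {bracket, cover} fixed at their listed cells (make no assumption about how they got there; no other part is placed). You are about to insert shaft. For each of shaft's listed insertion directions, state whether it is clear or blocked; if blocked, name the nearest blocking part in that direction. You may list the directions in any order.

-x: nearest on ray is cover@(0, 0) ⇒ blocked
-y: ray from shaft(1, 0) has no placed part ⇒ clear
+y: nearest on ray is bracket@(1, 1) ⇒ blocked

+y: blocked by bracket; -x: blocked by cover; -y: clear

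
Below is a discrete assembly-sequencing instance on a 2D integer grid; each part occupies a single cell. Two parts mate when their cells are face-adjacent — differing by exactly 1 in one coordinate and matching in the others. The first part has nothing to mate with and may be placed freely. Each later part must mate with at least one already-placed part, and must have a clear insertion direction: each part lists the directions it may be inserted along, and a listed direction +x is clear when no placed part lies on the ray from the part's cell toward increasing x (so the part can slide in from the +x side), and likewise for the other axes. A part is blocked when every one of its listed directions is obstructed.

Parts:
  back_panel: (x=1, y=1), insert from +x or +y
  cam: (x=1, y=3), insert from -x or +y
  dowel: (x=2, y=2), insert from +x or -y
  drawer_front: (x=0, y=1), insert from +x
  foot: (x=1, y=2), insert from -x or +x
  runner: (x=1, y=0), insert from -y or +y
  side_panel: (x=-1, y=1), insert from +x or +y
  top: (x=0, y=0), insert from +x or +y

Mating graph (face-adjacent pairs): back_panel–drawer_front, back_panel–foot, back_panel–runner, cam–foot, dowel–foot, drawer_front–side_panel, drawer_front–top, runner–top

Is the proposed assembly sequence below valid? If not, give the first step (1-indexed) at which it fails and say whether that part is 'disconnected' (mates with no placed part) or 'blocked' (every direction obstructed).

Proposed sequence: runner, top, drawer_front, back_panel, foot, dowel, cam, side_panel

1. runner@(1, 0) [-y clear] — {runner}
2. top@(0, 0) [+y clear] — {runner, top}
3. drawer_front@(0, 1) [+x clear] — {drawer_front, runner, top}
4. back_panel@(1, 1) [+x clear] — {back_panel, drawer_front, runner, top}
5. foot@(1, 2) [-x clear] — {back_panel, drawer_front, foot, runner, top}
6. dowel@(2, 2) [+x clear] — {back_panel, dowel, drawer_front, foot, runner, top}
7. cam@(1, 3) [-x clear] — {back_panel, cam, dowel, drawer_front, foot, runner, top}
8. side_panel@(-1, 1) [+y clear] — {back_panel, cam, dowel, drawer_front, foot, runner, side_panel, top}

Valid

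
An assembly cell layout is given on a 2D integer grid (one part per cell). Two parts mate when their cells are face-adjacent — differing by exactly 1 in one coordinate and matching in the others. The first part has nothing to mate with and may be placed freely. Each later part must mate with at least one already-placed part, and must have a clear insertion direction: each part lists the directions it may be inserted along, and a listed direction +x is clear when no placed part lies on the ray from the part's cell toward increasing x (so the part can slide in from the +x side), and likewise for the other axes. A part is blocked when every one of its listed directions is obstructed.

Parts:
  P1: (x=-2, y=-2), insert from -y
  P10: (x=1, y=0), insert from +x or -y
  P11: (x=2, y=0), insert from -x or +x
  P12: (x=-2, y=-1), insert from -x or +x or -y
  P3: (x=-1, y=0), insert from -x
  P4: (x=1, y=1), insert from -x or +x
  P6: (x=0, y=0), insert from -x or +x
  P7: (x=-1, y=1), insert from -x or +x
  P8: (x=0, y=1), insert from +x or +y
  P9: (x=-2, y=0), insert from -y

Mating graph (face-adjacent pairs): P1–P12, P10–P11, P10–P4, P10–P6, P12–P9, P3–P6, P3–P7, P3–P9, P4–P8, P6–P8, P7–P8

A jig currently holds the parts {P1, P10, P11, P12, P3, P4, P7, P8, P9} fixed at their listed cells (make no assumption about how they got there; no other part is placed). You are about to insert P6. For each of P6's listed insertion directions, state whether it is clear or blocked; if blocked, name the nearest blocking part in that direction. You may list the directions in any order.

-x: nearest on ray is P3@(-1, 0) ⇒ blocked
+x: nearest on ray is P10@(1, 0) ⇒ blocked

+x: blocked by P10; -x: blocked by P3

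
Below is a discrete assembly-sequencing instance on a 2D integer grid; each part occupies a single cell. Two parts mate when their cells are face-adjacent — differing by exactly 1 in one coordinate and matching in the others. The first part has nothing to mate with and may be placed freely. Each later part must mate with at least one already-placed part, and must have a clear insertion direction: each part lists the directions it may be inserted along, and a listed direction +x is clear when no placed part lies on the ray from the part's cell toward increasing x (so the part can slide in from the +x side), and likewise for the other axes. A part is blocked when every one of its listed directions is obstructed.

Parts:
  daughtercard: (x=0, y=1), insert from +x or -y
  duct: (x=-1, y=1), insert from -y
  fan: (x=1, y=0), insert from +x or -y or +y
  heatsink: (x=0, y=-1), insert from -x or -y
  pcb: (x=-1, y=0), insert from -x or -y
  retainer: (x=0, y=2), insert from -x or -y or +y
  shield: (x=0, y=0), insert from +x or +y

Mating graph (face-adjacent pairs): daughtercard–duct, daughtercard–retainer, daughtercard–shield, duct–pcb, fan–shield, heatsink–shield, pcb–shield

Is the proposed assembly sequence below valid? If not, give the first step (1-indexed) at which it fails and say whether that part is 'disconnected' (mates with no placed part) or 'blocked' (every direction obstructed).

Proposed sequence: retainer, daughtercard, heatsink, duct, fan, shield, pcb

Invalid at step 3 (disconnected)

1. retainer@(0, 2) [-x clear] — {retainer}
2. daughtercard@(0, 1) [+x clear] — {daughtercard, retainer}
3. heatsink@(0, -1) — no placed neighbour ⇒ disconnected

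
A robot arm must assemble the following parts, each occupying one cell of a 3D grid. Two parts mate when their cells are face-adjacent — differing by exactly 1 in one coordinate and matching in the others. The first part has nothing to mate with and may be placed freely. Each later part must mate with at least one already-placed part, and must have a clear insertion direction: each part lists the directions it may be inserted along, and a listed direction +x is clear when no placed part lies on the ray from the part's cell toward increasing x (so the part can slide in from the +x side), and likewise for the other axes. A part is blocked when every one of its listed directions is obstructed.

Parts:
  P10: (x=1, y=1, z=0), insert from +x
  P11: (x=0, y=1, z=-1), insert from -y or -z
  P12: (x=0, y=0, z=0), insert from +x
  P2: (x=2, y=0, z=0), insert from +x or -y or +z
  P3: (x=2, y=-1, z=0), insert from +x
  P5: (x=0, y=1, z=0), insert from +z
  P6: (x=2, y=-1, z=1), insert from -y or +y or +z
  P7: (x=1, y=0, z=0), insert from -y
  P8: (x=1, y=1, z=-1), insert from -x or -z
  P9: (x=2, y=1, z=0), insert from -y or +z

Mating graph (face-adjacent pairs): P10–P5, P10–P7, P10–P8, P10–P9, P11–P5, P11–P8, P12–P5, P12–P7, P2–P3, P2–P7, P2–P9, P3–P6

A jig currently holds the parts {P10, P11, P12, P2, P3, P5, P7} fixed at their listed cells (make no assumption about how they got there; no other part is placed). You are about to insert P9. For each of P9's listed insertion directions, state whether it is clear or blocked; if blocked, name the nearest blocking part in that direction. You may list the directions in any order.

-y: nearest on ray is P2@(2, 0, 0) ⇒ blocked
+z: ray from P9(2, 1, 0) has no placed part ⇒ clear

+z: clear; -y: blocked by P2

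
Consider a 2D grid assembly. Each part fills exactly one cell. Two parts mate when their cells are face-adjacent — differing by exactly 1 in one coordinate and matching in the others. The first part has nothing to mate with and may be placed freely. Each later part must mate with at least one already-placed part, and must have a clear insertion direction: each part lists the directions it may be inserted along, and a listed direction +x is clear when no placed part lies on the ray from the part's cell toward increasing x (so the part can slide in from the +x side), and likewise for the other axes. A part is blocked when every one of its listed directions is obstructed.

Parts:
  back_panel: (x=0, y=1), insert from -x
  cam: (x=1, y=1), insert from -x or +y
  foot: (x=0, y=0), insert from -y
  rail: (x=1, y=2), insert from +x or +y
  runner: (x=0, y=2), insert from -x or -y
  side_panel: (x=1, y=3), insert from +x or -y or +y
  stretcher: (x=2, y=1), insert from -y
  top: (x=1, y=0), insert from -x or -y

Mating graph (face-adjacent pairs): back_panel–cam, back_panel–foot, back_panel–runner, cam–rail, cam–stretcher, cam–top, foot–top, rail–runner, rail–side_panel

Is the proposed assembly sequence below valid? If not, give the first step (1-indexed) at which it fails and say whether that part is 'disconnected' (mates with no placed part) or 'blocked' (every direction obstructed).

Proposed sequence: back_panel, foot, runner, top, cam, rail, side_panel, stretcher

Valid

1. back_panel@(0, 1) [-x clear] — {back_panel}
2. foot@(0, 0) [-y clear] — {back_panel, foot}
3. runner@(0, 2) [-x clear] — {back_panel, foot, runner}
4. top@(1, 0) [-y clear] — {back_panel, foot, runner, top}
5. cam@(1, 1) [+y clear] — {back_panel, cam, foot, runner, top}
6. rail@(1, 2) [+x clear] — {back_panel, cam, foot, rail, runner, top}
7. side_panel@(1, 3) [+x clear] — {back_panel, cam, foot, rail, runner, side_panel, top}
8. stretcher@(2, 1) [-y clear] — {back_panel, cam, foot, rail, runner, side_panel, stretcher, top}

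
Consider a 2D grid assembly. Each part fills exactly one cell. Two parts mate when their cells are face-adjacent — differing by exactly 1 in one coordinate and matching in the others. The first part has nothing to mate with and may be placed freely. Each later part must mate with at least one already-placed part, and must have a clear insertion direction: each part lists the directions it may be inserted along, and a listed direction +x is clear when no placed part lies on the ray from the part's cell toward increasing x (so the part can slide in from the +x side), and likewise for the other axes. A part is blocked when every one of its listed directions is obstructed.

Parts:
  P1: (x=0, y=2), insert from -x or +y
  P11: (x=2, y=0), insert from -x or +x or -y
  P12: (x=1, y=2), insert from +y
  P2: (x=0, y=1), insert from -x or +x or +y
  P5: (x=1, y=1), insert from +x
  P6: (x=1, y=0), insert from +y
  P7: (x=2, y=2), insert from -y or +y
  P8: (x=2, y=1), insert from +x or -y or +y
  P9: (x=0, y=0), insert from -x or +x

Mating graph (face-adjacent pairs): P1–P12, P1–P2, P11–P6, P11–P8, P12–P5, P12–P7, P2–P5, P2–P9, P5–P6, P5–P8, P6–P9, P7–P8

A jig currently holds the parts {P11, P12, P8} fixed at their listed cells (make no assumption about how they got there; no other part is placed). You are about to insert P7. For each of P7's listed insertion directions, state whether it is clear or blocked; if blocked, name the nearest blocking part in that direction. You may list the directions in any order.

+y: clear; -y: blocked by P8

-y: nearest on ray is P8@(2, 1) ⇒ blocked
+y: ray from P7(2, 2) has no placed part ⇒ clear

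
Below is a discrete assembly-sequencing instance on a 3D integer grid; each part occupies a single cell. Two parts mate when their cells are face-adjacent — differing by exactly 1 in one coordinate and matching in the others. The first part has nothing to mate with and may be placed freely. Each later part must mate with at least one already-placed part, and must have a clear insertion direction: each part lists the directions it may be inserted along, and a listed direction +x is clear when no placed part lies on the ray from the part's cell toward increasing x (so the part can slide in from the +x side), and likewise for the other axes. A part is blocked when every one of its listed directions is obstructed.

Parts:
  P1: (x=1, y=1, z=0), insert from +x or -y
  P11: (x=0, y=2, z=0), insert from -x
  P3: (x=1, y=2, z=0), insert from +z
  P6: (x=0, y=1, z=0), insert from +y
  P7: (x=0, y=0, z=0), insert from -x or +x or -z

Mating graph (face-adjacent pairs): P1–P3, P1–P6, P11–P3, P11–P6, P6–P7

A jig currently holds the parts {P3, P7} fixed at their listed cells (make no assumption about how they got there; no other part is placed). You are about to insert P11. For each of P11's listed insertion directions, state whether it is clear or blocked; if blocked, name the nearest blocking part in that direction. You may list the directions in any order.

-x: clear

-x: ray from P11(0, 2, 0) has no placed part ⇒ clear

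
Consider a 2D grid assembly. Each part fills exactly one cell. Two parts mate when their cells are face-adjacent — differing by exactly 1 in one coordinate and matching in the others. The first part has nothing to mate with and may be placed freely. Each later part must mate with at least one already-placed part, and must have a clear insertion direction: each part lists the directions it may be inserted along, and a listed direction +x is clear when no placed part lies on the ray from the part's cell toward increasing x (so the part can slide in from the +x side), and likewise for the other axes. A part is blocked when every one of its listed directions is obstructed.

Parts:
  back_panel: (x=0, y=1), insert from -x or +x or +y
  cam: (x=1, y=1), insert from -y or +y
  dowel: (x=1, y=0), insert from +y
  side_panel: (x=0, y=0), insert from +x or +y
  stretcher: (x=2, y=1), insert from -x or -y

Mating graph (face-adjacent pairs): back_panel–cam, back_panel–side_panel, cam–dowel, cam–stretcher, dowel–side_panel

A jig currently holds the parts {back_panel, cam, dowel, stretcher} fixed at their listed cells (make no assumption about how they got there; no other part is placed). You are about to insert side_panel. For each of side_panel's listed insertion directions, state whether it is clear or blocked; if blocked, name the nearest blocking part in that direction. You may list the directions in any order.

+x: nearest on ray is dowel@(1, 0) ⇒ blocked
+y: nearest on ray is back_panel@(0, 1) ⇒ blocked

+x: blocked by dowel; +y: blocked by back_panel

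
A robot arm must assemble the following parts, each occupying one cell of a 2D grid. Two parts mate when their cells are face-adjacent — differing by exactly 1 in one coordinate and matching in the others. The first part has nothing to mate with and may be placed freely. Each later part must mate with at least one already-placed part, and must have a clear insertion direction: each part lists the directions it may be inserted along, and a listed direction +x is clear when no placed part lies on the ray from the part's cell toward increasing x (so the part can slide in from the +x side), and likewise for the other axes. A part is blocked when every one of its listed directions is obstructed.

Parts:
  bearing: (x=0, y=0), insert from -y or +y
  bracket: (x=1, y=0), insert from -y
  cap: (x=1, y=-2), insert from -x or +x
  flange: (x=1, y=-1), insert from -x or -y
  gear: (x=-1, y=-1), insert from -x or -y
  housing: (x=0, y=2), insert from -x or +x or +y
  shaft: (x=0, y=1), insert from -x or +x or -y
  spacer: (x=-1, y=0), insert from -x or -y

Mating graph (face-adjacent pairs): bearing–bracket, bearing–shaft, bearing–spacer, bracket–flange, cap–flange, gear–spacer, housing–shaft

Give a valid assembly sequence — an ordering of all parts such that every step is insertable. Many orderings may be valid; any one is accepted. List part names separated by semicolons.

1. spacer@(-1, 0) [-x clear] — {spacer}
2. bearing@(0, 0) [-y clear] — {bearing, spacer}
3. bracket@(1, 0) [-y clear] — {bearing, bracket, spacer}
4. flange@(1, -1) [-x clear] — {bearing, bracket, flange, spacer}
5. cap@(1, -2) [-x clear] — {bearing, bracket, cap, flange, spacer}
6. shaft@(0, 1) [-x clear] — {bearing, bracket, cap, flange, shaft, spacer}
7. housing@(0, 2) [-x clear] — {bearing, bracket, cap, flange, housing, shaft, spacer}
8. gear@(-1, -1) [-x clear] — {bearing, bracket, cap, flange, gear, housing, shaft, spacer}

spacer; bearing; bracket; flange; cap; shaft; housing; gear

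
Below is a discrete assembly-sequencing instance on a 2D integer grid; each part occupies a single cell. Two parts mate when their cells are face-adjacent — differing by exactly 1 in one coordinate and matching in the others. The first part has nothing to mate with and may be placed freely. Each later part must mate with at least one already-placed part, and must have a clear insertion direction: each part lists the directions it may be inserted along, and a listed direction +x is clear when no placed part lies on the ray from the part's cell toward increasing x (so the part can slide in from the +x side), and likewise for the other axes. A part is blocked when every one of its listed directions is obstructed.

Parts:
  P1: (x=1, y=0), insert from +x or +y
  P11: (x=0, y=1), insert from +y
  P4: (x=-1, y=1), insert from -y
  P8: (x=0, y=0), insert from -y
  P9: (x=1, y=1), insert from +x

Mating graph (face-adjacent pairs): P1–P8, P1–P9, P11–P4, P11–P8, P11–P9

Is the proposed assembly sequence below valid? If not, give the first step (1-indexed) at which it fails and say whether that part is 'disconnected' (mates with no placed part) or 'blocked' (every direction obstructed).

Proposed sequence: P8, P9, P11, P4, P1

Invalid at step 2 (disconnected)

1. P8@(0, 0) [-y clear] — {P8}
2. P9@(1, 1) — no placed neighbour ⇒ disconnected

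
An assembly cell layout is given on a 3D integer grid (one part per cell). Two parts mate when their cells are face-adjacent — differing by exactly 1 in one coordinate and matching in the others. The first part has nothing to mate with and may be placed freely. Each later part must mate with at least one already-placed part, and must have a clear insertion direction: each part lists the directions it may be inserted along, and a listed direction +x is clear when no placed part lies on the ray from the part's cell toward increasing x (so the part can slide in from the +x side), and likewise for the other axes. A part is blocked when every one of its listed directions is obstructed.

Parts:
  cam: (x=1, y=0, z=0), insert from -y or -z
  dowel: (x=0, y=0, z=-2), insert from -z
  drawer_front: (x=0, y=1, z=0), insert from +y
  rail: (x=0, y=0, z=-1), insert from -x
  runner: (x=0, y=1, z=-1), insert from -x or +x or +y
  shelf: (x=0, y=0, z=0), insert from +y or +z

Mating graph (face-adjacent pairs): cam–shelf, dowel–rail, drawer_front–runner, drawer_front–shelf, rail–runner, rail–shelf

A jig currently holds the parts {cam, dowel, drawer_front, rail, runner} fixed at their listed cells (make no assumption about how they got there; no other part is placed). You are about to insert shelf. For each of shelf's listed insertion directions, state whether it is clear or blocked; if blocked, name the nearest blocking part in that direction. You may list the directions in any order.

+y: blocked by drawer_front; +z: clear

+y: nearest on ray is drawer_front@(0, 1, 0) ⇒ blocked
+z: ray from shelf(0, 0, 0) has no placed part ⇒ clear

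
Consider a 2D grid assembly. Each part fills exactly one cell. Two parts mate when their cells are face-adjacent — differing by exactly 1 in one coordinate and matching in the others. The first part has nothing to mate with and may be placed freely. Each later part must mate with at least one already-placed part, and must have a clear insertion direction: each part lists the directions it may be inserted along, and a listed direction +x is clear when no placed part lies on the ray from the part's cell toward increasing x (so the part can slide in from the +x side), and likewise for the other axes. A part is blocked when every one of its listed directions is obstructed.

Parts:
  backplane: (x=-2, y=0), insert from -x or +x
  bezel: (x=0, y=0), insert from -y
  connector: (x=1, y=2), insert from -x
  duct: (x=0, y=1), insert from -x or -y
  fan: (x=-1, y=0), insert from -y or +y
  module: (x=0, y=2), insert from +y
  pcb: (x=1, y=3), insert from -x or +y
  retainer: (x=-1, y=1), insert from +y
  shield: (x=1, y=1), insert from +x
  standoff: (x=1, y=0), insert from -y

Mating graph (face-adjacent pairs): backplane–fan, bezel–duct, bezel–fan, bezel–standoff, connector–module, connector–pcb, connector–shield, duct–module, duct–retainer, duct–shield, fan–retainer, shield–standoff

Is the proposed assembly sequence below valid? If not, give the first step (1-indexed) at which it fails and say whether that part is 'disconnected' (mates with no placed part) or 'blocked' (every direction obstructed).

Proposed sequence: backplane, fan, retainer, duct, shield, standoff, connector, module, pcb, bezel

Valid

1. backplane@(-2, 0) [-x clear] — {backplane}
2. fan@(-1, 0) [-y clear] — {backplane, fan}
3. retainer@(-1, 1) [+y clear] — {backplane, fan, retainer}
4. duct@(0, 1) [-y clear] — {backplane, duct, fan, retainer}
5. shield@(1, 1) [+x clear] — {backplane, duct, fan, retainer, shield}
6. standoff@(1, 0) [-y clear] — {backplane, duct, fan, retainer, shield, standoff}
7. connector@(1, 2) [-x clear] — {backplane, connector, duct, fan, retainer, shield, standoff}
8. module@(0, 2) [+y clear] — {backplane, connector, duct, fan, module, retainer, shield, standoff}
9. pcb@(1, 3) [-x clear] — {backplane, connector, duct, fan, module, pcb, retainer, shield, standoff}
10. bezel@(0, 0) [-y clear] — {backplane, bezel, connector, duct, fan, module, pcb, retainer, shield, standoff}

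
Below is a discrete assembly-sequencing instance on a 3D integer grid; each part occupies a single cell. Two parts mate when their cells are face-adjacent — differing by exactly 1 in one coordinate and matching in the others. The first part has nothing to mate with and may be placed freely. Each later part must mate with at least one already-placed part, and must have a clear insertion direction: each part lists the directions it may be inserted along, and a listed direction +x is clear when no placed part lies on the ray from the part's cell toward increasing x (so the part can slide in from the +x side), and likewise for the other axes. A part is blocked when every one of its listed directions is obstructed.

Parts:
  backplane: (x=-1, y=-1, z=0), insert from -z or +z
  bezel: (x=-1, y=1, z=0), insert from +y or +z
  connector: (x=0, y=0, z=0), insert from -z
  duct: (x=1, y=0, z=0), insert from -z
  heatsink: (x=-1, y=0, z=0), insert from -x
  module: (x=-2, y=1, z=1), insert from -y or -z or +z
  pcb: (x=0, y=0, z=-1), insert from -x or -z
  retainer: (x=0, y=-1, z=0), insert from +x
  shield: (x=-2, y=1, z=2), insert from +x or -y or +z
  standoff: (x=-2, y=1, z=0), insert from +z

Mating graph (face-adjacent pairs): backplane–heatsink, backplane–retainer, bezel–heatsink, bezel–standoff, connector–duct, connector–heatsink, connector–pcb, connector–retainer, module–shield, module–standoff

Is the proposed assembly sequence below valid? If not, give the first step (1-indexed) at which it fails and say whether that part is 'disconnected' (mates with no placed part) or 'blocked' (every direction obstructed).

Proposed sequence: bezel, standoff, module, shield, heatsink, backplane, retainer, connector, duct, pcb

1. bezel@(-1, 1, 0) [+y clear] — {bezel}
2. standoff@(-2, 1, 0) [+z clear] — {bezel, standoff}
3. module@(-2, 1, 1) [-y clear] — {bezel, module, standoff}
4. shield@(-2, 1, 2) [+x clear] — {bezel, module, shield, standoff}
5. heatsink@(-1, 0, 0) [-x clear] — {bezel, heatsink, module, shield, standoff}
6. backplane@(-1, -1, 0) [-z clear] — {backplane, bezel, heatsink, module, shield, standoff}
7. retainer@(0, -1, 0) [+x clear] — {backplane, bezel, heatsink, module, retainer, shield, standoff}
8. connector@(0, 0, 0) [-z clear] — {backplane, bezel, connector, heatsink, module, retainer, shield, standoff}
9. duct@(1, 0, 0) [-z clear] — {backplane, bezel, connector, duct, heatsink, module, retainer, shield, standoff}
10. pcb@(0, 0, -1) [-x clear] — {backplane, bezel, connector, duct, heatsink, module, pcb, retainer, shield, standoff}

Valid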